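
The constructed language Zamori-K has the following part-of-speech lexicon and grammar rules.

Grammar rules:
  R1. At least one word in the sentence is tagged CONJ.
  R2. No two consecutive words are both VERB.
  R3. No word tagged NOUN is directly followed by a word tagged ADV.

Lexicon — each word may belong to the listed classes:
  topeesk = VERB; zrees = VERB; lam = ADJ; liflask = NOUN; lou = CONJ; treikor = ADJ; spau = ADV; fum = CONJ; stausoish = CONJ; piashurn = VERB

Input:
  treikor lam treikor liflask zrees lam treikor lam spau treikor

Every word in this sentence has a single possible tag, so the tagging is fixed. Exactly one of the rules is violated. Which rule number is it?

Fixed tagging: ADJ ADJ ADJ NOUN VERB ADJ ADJ ADJ ADV ADJ.
Checking each rule: R1 fail, R2 pass, R3 pass.
Only rule 1 fails.

1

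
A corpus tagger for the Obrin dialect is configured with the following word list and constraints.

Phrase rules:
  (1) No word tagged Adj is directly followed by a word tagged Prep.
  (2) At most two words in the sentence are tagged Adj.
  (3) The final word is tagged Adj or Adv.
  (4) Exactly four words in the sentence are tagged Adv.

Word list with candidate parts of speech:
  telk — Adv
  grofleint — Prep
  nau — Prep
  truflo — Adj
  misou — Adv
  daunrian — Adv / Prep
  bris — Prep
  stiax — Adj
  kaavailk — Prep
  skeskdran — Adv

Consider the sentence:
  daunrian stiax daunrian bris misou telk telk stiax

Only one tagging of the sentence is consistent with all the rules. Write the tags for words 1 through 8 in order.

Prep Adj Adv Prep Adv Adv Adv Adj

Candidates per position — 1:daunrian {Adv,Prep}; 2:stiax {Adj}; 3:daunrian {Adv,Prep}; 4:bris {Prep}; 5:misou {Adv}; 6:telk {Adv}; 7:telk {Adv}; 8:stiax {Adj}.
Position 3: tagging it Prep would leave rule 1 unsatisfiable, so it must be Adv.
Position 1: tagging it Adv would leave rule 4 unsatisfiable, so it must be Prep.
The only consistent sequence is: Prep Adj Adv Prep Adv Adv Adv Adj.
Check: rule 1 ok; rule 2 ok; rule 3 ok; rule 4 ok.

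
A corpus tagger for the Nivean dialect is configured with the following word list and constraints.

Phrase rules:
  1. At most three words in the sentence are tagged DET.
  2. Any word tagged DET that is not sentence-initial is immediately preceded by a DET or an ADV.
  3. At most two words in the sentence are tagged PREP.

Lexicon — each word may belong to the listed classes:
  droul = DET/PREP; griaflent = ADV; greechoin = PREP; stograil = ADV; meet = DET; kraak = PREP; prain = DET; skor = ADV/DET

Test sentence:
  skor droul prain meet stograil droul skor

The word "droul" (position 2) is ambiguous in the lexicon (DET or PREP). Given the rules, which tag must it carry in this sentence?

DET

Candidates per position — 1:skor {ADV,DET}; 2:droul {DET,PREP}; 3:prain {DET}; 4:meet {DET}; 5:stograil {ADV}; 6:droul {DET,PREP}; 7:skor {ADV,DET}.
Position 2: PREP is ruled out by rule 2; that leaves DET.
Position 6: DET is ruled out by rule 1; that leaves PREP.
Position 7: DET is ruled out by rule 1; that leaves ADV.
Position 1: DET is ruled out by rule 1; that leaves ADV.
The unique satisfying tagging is: ADV DET DET DET ADV PREP ADV.
Checking: rule 1 ✓; rule 2 ✓; rule 3 ✓.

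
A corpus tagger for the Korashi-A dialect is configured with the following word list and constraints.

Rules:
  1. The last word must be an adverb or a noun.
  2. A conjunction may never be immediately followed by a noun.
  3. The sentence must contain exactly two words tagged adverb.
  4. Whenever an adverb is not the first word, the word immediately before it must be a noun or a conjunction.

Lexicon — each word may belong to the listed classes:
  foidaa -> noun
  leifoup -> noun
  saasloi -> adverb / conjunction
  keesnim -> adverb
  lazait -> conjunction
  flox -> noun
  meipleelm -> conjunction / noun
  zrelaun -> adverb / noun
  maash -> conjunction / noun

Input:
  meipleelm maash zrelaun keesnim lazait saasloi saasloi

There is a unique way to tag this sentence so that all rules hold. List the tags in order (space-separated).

noun noun noun adverb conjunction conjunction adverb

Candidates per position — 1:meipleelm {conjunction,noun}; 2:maash {conjunction,noun}; 3:zrelaun {adverb,noun}; 4:keesnim {adverb}; 5:lazait {conjunction}; 6:saasloi {adverb,conjunction}; 7:saasloi {adverb,conjunction}.
At position 3, choosing adverb makes rule 4 impossible to satisfy; hence noun.
At position 7, choosing conjunction makes rule 1 impossible to satisfy; hence adverb.
At position 1, choosing conjunction makes rule 2 impossible to satisfy; hence noun.
At position 2, choosing conjunction makes rule 2 impossible to satisfy; hence noun.
At position 6, choosing adverb makes rule 3 impossible to satisfy; hence conjunction.
The unique satisfying tagging is: noun noun noun adverb conjunction conjunction adverb.
Verifying each rule — rule 1 ✓; rule 2 ✓; rule 3 ✓; rule 4 ✓.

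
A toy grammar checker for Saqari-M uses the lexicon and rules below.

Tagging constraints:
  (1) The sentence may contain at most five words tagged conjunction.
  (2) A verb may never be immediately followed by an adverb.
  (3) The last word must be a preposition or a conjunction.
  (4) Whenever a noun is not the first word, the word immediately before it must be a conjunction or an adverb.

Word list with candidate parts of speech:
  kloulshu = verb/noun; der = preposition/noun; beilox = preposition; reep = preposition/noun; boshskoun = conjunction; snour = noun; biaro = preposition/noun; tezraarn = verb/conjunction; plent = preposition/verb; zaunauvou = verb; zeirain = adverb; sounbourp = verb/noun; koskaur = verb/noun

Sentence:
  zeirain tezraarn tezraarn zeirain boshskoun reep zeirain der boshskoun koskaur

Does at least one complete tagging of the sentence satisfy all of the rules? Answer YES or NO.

NO

Candidates per position — 1:zeirain {adverb}; 2:tezraarn {verb,conjunction}; 3:tezraarn {verb,conjunction}; 4:zeirain {adverb}; 5:boshskoun {conjunction}; 6:reep {preposition,noun}; 7:zeirain {adverb}; 8:der {preposition,noun}; 9:boshskoun {conjunction}; 10:koskaur {verb,noun}.
Rule 3 cannot be satisfied by any choice of tags from the lexicon.
So there is no consistent tagging.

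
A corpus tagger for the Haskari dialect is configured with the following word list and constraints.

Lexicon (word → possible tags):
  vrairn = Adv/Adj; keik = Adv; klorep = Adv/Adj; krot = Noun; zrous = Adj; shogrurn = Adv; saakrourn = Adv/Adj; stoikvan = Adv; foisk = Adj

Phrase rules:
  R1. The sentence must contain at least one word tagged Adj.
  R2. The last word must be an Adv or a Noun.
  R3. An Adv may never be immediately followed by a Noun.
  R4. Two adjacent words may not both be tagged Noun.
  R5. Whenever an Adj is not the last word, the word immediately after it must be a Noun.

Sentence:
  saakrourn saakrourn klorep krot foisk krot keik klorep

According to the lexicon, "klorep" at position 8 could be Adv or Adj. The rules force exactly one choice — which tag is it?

Candidates per position — 1:saakrourn {Adv,Adj}; 2:saakrourn {Adv,Adj}; 3:klorep {Adv,Adj}; 4:krot {Noun}; 5:foisk {Adj}; 6:krot {Noun}; 7:keik {Adv}; 8:klorep {Adv,Adj}.
Position 1: tagging it Adj would leave rule 5 unsatisfiable, so it must be Adv.
Position 2: tagging it Adj would leave rule 5 unsatisfiable, so it must be Adv.
Position 3: tagging it Adv would leave rule 3 unsatisfiable, so it must be Adj.
Position 8: tagging it Adj would leave rule 2 unsatisfiable, so it must be Adv.
That leaves exactly one tagging: Adv Adv Adj Noun Adj Noun Adv Adv.
Checking: rule 1 holds; rule 2 holds; rule 3 holds; rule 4 holds; rule 5 holds.

Adv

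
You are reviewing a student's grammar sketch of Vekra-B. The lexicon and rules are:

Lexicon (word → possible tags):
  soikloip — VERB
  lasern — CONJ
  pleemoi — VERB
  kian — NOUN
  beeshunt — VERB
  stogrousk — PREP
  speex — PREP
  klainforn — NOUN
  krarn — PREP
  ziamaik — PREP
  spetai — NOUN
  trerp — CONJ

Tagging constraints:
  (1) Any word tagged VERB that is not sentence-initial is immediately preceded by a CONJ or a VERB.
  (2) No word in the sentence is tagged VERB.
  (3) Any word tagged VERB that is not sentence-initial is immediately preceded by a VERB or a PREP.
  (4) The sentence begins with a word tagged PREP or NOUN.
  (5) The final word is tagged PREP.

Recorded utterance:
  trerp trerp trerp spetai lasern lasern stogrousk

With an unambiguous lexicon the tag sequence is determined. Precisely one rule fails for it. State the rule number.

4

Fixed tagging: CONJ CONJ CONJ NOUN CONJ CONJ PREP.
Checking each rule: R1 pass, R2 pass, R3 pass, R4 fail, R5 pass.
Only rule 4 fails.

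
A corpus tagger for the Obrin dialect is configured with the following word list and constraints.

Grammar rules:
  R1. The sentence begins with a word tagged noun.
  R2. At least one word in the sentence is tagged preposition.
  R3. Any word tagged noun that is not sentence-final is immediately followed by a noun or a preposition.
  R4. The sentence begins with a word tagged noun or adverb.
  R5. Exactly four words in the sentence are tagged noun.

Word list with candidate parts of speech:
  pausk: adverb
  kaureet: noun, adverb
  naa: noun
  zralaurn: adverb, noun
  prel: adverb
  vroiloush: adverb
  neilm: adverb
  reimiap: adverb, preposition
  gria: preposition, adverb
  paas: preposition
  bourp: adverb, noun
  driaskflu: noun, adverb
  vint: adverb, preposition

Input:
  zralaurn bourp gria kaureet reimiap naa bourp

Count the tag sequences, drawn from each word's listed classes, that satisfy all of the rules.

2

Candidates per position — 1:zralaurn {adverb,noun}; 2:bourp {adverb,noun}; 3:gria {preposition,adverb}; 4:kaureet {noun,adverb}; 5:reimiap {adverb,preposition}; 6:naa {noun}; 7:bourp {adverb,noun}.
There are 64 candidate sequences in total.
The sequences that satisfy every rule: noun noun preposition adverb adverb noun noun; noun noun preposition adverb preposition noun noun.
Count = 2.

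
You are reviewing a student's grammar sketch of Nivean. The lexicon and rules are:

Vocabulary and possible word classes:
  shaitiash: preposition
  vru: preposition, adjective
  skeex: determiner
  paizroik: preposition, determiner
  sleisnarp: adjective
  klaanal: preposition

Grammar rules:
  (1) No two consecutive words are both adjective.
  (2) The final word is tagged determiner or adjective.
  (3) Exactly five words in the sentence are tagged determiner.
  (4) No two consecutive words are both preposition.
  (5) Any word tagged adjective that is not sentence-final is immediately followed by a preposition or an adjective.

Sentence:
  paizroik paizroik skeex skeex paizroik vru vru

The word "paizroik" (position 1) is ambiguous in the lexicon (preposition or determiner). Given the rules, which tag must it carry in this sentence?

Candidates per position — 1:paizroik {preposition,determiner}; 2:paizroik {preposition,determiner}; 3:skeex {determiner}; 4:skeex {determiner}; 5:paizroik {preposition,determiner}; 6:vru {preposition,adjective}; 7:vru {preposition,adjective}.
Position 1: preposition is ruled out by rule 3; that leaves determiner.
Position 2: preposition is ruled out by rule 3; that leaves determiner.
Position 5: preposition is ruled out by rule 3; that leaves determiner.
Position 7: preposition is ruled out by rule 2; that leaves adjective.
Position 6: adjective is ruled out by rule 1; that leaves preposition.
So the tagging must be: determiner determiner determiner determiner determiner preposition adjective.
Checking: rule 1 ✓; rule 2 ✓; rule 3 ✓; rule 4 ✓; rule 5 ✓.

determiner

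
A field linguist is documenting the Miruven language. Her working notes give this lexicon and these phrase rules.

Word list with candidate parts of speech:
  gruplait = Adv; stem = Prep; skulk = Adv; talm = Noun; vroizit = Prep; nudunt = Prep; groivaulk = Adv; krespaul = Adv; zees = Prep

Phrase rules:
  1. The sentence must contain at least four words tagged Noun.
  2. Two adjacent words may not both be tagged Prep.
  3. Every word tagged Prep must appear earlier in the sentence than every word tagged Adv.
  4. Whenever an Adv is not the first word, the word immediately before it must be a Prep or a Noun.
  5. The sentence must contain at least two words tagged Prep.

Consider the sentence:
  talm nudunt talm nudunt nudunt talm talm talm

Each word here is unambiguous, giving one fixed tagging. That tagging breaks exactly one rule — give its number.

2

Fixed tagging: Noun Prep Noun Prep Prep Noun Noun Noun.
Checking each rule: R1 pass, R2 fail, R3 pass, R4 pass, R5 pass.
Only rule 2 fails.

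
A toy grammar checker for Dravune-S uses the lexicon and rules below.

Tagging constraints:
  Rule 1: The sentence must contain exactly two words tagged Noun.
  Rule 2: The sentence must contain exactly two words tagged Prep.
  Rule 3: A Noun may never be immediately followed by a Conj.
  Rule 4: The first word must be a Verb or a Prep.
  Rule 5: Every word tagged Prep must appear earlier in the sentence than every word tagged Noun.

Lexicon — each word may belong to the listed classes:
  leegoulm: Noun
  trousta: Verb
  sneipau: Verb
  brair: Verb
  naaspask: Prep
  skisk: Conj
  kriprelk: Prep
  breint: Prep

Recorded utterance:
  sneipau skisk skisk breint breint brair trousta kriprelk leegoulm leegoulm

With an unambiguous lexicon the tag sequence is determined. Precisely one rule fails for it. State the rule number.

Fixed tagging: Verb Conj Conj Prep Prep Verb Verb Prep Noun Noun.
Rule check: R1 ok, R2 fails, R3 ok, R4 ok, R5 ok.
Only rule 2 fails.

2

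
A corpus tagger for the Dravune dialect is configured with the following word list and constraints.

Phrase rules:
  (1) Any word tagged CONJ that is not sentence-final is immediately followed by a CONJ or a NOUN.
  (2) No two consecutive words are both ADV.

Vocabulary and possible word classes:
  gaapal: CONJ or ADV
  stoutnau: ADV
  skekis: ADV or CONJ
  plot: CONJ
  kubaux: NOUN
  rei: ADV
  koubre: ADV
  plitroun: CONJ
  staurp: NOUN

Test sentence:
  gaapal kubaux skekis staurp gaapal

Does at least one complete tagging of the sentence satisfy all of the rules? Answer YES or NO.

YES

Candidates per position — 1:gaapal {CONJ,ADV}; 2:kubaux {NOUN}; 3:skekis {ADV,CONJ}; 4:staurp {NOUN}; 5:gaapal {CONJ,ADV}.
One satisfying assignment: ADV NOUN CONJ NOUN CONJ.
Checking: rule 1 ok; rule 2 ok.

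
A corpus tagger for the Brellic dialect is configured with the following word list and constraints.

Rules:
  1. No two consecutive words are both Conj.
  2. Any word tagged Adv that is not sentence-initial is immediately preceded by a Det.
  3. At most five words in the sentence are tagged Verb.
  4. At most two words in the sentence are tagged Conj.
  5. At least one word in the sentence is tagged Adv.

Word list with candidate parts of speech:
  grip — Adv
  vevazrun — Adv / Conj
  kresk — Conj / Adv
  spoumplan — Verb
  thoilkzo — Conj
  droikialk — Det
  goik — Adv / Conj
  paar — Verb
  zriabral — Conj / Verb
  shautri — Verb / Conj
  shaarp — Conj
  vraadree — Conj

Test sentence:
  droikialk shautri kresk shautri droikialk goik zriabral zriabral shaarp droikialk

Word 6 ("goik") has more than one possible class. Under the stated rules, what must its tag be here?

Candidates per position — 1:droikialk {Det}; 2:shautri {Verb,Conj}; 3:kresk {Conj,Adv}; 4:shautri {Verb,Conj}; 5:droikialk {Det}; 6:goik {Adv,Conj}; 7:zriabral {Conj,Verb}; 8:zriabral {Conj,Verb}; 9:shaarp {Conj}; 10:droikialk {Det}.
At position 3, choosing Adv makes rule 2 impossible to satisfy; hence Conj.
At position 4, choosing Conj makes rule 1 impossible to satisfy; hence Verb.
At position 6, choosing Conj makes rule 4 impossible to satisfy; hence Adv.
At position 7, choosing Conj makes rule 4 impossible to satisfy; hence Verb.
At position 8, choosing Conj makes rule 1 impossible to satisfy; hence Verb.
At position 2, choosing Conj makes rule 1 impossible to satisfy; hence Verb.
That leaves exactly one tagging: Det Verb Conj Verb Det Adv Verb Verb Conj Det.
Rule-by-rule: rule 1 holds; rule 2 holds; rule 3 holds; rule 4 holds; rule 5 holds.

Adv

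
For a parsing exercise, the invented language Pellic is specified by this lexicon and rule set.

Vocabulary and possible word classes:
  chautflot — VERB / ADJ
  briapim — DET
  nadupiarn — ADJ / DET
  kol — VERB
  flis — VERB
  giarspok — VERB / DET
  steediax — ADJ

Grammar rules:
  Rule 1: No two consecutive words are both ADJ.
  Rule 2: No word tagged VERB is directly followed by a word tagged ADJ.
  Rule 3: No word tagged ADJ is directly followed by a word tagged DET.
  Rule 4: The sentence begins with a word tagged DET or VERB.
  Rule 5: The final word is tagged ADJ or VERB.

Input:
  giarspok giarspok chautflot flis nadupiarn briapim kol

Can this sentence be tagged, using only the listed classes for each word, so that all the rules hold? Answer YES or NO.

Candidates per position — 1:giarspok {VERB,DET}; 2:giarspok {VERB,DET}; 3:chautflot {VERB,ADJ}; 4:flis {VERB}; 5:nadupiarn {ADJ,DET}; 6:briapim {DET}; 7:kol {VERB}.
One satisfying assignment: VERB DET VERB VERB DET DET VERB.
Checking: rule 1 ✓; rule 2 ✓; rule 3 ✓; rule 4 ✓; rule 5 ✓.

YES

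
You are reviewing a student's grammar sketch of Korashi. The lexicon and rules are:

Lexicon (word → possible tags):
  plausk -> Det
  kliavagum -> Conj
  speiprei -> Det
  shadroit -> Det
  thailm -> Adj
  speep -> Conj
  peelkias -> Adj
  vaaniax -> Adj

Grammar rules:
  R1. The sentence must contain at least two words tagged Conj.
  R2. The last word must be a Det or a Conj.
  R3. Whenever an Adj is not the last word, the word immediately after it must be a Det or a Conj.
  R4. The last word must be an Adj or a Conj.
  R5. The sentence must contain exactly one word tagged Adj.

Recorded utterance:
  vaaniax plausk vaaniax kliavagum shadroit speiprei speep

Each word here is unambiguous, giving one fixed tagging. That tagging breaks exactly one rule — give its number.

Fixed tagging: Adj Det Adj Conj Det Det Conj.
Rule check: R1 pass, R2 pass, R3 pass, R4 pass, R5 fail.
Only rule 5 fails.

5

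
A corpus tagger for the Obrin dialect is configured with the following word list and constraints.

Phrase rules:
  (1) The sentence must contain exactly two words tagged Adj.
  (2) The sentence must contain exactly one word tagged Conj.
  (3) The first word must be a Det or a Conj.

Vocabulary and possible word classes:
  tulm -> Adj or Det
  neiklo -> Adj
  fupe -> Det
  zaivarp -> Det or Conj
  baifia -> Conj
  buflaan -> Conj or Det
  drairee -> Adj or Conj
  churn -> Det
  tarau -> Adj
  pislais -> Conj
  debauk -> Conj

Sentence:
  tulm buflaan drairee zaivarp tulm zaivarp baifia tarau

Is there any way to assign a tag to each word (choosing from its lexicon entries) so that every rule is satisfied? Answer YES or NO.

Candidates per position — 1:tulm {Adj,Det}; 2:buflaan {Conj,Det}; 3:drairee {Adj,Conj}; 4:zaivarp {Det,Conj}; 5:tulm {Adj,Det}; 6:zaivarp {Det,Conj}; 7:baifia {Conj}; 8:tarau {Adj}.
One satisfying assignment: Det Det Adj Det Det Det Conj Adj.
Check: rule 1 satisfied; rule 2 satisfied; rule 3 satisfied.

YES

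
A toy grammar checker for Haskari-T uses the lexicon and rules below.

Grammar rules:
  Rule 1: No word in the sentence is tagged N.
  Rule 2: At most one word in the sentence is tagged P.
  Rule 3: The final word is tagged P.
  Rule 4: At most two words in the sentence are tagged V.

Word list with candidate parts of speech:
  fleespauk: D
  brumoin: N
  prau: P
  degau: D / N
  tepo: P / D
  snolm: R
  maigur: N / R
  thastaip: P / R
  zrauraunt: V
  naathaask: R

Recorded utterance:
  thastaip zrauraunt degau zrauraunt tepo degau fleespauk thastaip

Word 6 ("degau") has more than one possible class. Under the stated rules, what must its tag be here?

D

Candidates per position — 1:thastaip {P,R}; 2:zrauraunt {V}; 3:degau {D,N}; 4:zrauraunt {V}; 5:tepo {P,D}; 6:degau {D,N}; 7:fleespauk {D}; 8:thastaip {P,R}.
Position 3: N is ruled out by rule 1; that leaves D.
Position 6: N is ruled out by rule 1; that leaves D.
Position 8: R is ruled out by rule 3; that leaves P.
Position 1: P is ruled out by rule 2; that leaves R.
Position 5: P is ruled out by rule 2; that leaves D.
The unique satisfying tagging is: R V D V D D D P.
Check: rule 1 holds; rule 2 holds; rule 3 holds; rule 4 holds.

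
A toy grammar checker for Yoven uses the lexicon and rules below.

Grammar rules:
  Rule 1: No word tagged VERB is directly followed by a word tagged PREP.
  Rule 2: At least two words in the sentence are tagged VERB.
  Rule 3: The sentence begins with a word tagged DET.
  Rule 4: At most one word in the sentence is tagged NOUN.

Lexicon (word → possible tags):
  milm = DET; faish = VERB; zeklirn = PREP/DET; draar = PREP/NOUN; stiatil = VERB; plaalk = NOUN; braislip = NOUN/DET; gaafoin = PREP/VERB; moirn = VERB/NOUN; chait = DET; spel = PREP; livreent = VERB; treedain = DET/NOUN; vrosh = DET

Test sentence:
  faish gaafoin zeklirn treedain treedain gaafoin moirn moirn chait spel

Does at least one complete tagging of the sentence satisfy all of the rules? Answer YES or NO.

NO

Candidates per position — 1:faish {VERB}; 2:gaafoin {PREP,VERB}; 3:zeklirn {PREP,DET}; 4:treedain {DET,NOUN}; 5:treedain {DET,NOUN}; 6:gaafoin {PREP,VERB}; 7:moirn {VERB,NOUN}; 8:moirn {VERB,NOUN}; 9:chait {DET}; 10:spel {PREP}.
Rule 3 cannot be satisfied by any choice of tags from the lexicon.
So there is no consistent tagging.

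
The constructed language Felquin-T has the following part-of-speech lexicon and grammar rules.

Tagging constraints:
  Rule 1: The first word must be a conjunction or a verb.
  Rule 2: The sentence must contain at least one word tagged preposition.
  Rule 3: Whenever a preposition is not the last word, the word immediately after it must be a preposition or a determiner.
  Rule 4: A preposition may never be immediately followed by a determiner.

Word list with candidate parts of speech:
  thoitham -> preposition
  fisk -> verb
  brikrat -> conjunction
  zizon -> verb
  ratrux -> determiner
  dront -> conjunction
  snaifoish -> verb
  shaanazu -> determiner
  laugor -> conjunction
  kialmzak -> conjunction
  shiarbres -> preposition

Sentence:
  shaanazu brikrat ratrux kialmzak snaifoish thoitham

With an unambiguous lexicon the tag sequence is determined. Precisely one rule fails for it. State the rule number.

1

Fixed tagging: determiner conjunction determiner conjunction verb preposition.
Rule check: R1 ✗, R2 ✓, R3 ✓, R4 ✓.
Only rule 1 fails.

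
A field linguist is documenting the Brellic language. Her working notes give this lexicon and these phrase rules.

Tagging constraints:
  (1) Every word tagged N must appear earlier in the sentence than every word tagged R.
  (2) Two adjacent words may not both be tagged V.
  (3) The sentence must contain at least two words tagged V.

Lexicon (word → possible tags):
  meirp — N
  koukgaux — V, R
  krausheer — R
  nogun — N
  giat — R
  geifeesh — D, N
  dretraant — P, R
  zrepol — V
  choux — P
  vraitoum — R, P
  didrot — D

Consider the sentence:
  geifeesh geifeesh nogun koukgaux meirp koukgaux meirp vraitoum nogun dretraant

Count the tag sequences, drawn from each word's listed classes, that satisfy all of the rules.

Candidates per position — 1:geifeesh {D,N}; 2:geifeesh {D,N}; 3:nogun {N}; 4:koukgaux {V,R}; 5:meirp {N}; 6:koukgaux {V,R}; 7:meirp {N}; 8:vraitoum {R,P}; 9:nogun {N}; 10:dretraant {P,R}.
There are 64 candidate sequences in total.
Checking each against the rules leaves 8 sequences.
Count = 8.

8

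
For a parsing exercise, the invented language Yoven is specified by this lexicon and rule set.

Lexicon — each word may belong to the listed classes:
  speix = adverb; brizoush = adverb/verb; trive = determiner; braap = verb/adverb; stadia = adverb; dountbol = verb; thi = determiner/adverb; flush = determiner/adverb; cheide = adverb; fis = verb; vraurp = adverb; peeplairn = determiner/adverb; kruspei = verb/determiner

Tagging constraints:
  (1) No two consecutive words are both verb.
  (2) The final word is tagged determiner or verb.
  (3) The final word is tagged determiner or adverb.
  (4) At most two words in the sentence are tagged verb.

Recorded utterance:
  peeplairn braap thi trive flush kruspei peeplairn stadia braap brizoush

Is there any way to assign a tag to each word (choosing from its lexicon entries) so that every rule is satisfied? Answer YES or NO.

NO

Candidates per position — 1:peeplairn {determiner,adverb}; 2:braap {verb,adverb}; 3:thi {determiner,adverb}; 4:trive {determiner}; 5:flush {determiner,adverb}; 6:kruspei {verb,determiner}; 7:peeplairn {determiner,adverb}; 8:stadia {adverb}; 9:braap {verb,adverb}; 10:brizoush {adverb,verb}.
Every candidate sequence violates at least one rule; no consistent tagging exists.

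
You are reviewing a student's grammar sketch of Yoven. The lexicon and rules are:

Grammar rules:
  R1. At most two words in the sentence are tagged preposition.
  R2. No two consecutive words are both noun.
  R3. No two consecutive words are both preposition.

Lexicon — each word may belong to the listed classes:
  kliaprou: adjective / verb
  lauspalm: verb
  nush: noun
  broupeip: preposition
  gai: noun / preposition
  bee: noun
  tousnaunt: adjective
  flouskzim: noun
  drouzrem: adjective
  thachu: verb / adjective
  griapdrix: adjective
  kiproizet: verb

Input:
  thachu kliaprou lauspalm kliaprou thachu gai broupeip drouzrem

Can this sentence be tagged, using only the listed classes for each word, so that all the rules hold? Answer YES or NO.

Candidates per position — 1:thachu {verb,adjective}; 2:kliaprou {adjective,verb}; 3:lauspalm {verb}; 4:kliaprou {adjective,verb}; 5:thachu {verb,adjective}; 6:gai {noun,preposition}; 7:broupeip {preposition}; 8:drouzrem {adjective}.
One satisfying assignment: verb adjective verb adjective adjective noun preposition adjective.
Rule-by-rule: rule 1 holds; rule 2 holds; rule 3 holds.

YES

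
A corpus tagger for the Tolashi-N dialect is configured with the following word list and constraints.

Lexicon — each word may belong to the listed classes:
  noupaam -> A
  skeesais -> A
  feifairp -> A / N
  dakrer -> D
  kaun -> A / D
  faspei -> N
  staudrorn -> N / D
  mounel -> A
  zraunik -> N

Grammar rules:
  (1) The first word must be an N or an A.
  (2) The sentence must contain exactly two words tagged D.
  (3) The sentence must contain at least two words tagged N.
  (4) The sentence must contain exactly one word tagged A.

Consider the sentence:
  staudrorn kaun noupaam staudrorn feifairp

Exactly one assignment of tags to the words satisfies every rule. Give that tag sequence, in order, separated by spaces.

N D A D N

Candidates per position — 1:staudrorn {N,D}; 2:kaun {A,D}; 3:noupaam {A}; 4:staudrorn {N,D}; 5:feifairp {A,N}.
Position 1: tagging it D would leave rule 1 unsatisfiable, so it must be N.
Position 2: tagging it A would leave rule 2 unsatisfiable, so it must be D.
Position 4: tagging it N would leave rule 2 unsatisfiable, so it must be D.
Position 5: tagging it A would leave rule 3 unsatisfiable, so it must be N.
The unique satisfying tagging is: N D A D N.
Rule-by-rule: rule 1 ok; rule 2 ok; rule 3 ok; rule 4 ok.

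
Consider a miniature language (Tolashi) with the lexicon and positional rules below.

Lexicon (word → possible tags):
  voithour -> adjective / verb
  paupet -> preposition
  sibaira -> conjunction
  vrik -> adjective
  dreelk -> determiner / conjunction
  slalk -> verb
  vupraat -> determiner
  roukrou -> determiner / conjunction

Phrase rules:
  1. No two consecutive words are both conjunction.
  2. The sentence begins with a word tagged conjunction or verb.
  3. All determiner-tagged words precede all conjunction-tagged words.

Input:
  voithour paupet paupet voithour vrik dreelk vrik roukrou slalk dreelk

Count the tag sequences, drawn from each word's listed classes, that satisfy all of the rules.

Candidates per position — 1:voithour {adjective,verb}; 2:paupet {preposition}; 3:paupet {preposition}; 4:voithour {adjective,verb}; 5:vrik {adjective}; 6:dreelk {determiner,conjunction}; 7:vrik {adjective}; 8:roukrou {determiner,conjunction}; 9:slalk {verb}; 10:dreelk {determiner,conjunction}.
There are 32 candidate sequences in total.
Checking each against the rules leaves 8 sequences.
Count = 8.

8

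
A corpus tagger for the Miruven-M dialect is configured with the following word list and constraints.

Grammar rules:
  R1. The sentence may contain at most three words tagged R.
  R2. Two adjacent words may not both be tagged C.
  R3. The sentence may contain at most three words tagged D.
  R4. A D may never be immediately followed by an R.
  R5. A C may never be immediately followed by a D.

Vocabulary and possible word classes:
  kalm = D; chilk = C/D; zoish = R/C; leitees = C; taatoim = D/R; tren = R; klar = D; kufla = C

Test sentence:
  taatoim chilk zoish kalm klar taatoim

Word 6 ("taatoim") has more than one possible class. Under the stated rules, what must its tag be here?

Candidates per position — 1:taatoim {D,R}; 2:chilk {C,D}; 3:zoish {R,C}; 4:kalm {D}; 5:klar {D}; 6:taatoim {D,R}.
Position 3: tagging it C would leave rule 5 unsatisfiable, so it must be R.
Position 6: tagging it R would leave rule 4 unsatisfiable, so it must be D.
Position 1: tagging it D would leave rule 3 unsatisfiable, so it must be R.
Position 2: tagging it D would leave rule 3 unsatisfiable, so it must be C.
That leaves exactly one tagging: R C R D D D.
Rule-by-rule: rule 1 ✓; rule 2 ✓; rule 3 ✓; rule 4 ✓; rule 5 ✓.

D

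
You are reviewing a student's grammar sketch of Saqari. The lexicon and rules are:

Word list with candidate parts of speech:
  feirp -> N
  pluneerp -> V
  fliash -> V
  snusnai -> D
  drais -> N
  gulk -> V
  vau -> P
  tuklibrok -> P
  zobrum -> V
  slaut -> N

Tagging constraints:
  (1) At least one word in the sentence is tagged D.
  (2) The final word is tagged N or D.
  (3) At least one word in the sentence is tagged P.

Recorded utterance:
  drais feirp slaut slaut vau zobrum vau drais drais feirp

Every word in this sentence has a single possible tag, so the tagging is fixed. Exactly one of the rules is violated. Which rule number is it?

Fixed tagging: N N N N P V P N N N.
Checking each rule: R1 violated, R2 holds, R3 holds.
Only rule 1 fails.

1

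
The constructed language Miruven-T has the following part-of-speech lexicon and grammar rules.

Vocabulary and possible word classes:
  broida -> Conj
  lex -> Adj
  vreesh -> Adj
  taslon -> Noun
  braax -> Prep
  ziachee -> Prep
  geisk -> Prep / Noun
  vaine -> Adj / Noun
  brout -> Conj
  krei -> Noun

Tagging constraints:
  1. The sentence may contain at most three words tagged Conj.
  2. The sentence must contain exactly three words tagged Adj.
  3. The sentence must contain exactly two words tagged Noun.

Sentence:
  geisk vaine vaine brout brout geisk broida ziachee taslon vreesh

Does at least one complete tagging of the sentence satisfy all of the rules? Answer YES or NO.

Candidates per position — 1:geisk {Prep,Noun}; 2:vaine {Adj,Noun}; 3:vaine {Adj,Noun}; 4:brout {Conj}; 5:brout {Conj}; 6:geisk {Prep,Noun}; 7:broida {Conj}; 8:ziachee {Prep}; 9:taslon {Noun}; 10:vreesh {Adj}.
One satisfying assignment: Noun Adj Adj Conj Conj Prep Conj Prep Noun Adj.
Verifying each rule — rule 1 ok; rule 2 ok; rule 3 ok.

YES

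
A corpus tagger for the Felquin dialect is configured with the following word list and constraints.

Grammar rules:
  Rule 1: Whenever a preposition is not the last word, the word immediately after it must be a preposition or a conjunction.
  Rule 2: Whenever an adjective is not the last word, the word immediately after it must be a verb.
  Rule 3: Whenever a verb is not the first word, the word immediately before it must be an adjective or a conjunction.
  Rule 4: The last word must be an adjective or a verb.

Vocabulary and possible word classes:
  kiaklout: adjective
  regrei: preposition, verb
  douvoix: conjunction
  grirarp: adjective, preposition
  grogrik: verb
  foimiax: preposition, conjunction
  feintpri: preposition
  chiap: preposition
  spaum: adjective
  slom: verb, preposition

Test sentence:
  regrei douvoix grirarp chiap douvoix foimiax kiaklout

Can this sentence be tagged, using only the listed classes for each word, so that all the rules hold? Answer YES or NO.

YES

Candidates per position — 1:regrei {preposition,verb}; 2:douvoix {conjunction}; 3:grirarp {adjective,preposition}; 4:chiap {preposition}; 5:douvoix {conjunction}; 6:foimiax {preposition,conjunction}; 7:kiaklout {adjective}.
One satisfying assignment: verb conjunction preposition preposition conjunction conjunction adjective.
Checking: rule 1 ✓; rule 2 ✓; rule 3 ✓; rule 4 ✓.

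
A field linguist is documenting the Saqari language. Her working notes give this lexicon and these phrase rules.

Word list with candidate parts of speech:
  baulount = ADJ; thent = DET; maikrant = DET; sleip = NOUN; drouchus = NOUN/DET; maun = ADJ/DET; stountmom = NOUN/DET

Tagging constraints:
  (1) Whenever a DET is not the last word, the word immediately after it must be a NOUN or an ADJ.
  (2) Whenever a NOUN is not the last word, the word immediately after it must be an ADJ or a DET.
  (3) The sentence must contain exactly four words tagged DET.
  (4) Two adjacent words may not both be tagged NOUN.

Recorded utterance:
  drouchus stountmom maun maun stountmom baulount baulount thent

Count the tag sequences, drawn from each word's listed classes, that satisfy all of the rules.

Candidates per position — 1:drouchus {NOUN,DET}; 2:stountmom {NOUN,DET}; 3:maun {ADJ,DET}; 4:maun {ADJ,DET}; 5:stountmom {NOUN,DET}; 6:baulount {ADJ}; 7:baulount {ADJ}; 8:thent {DET}.
There are 32 candidate sequences in total.
The sequences that satisfy every rule: DET NOUN DET ADJ DET ADJ ADJ DET.
Count = 1.

1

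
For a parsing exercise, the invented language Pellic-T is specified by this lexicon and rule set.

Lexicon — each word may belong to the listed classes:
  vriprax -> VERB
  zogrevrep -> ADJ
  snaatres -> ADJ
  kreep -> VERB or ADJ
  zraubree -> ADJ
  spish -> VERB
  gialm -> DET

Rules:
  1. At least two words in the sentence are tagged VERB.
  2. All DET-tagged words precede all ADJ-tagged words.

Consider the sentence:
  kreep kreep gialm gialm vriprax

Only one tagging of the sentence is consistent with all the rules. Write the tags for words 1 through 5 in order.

Candidates per position — 1:kreep {VERB,ADJ}; 2:kreep {VERB,ADJ}; 3:gialm {DET}; 4:gialm {DET}; 5:vriprax {VERB}.
Position 1: ADJ is ruled out by rule 2; that leaves VERB.
Position 2: ADJ is ruled out by rule 2; that leaves VERB.
That leaves exactly one tagging: VERB VERB DET DET VERB.
Checking: rule 1 ✓; rule 2 ✓.

VERB VERB DET DET VERB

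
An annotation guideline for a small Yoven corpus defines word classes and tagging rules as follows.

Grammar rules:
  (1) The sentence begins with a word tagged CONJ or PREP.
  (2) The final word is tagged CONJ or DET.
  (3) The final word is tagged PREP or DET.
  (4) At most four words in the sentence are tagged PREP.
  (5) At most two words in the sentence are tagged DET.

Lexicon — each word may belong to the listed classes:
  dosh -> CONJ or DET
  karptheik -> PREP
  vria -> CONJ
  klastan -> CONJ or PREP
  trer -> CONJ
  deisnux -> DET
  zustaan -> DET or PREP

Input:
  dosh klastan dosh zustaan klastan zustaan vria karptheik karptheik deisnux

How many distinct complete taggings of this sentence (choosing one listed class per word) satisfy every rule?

8

Candidates per position — 1:dosh {CONJ,DET}; 2:klastan {CONJ,PREP}; 3:dosh {CONJ,DET}; 4:zustaan {DET,PREP}; 5:klastan {CONJ,PREP}; 6:zustaan {DET,PREP}; 7:vria {CONJ}; 8:karptheik {PREP}; 9:karptheik {PREP}; 10:deisnux {DET}.
There are 64 candidate sequences in total.
Checking each against the rules leaves 8 sequences.
Count = 8.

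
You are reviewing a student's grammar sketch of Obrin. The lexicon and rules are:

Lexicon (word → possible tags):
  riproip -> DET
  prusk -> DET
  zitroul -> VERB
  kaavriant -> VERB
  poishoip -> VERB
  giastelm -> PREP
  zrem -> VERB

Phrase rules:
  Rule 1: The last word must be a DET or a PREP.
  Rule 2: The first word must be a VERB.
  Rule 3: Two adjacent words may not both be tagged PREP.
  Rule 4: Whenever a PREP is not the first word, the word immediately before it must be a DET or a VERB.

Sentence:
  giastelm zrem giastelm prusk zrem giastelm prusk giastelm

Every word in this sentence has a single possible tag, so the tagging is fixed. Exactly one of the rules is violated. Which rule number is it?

Fixed tagging: PREP VERB PREP DET VERB PREP DET PREP.
Rule check: R1 holds, R2 violated, R3 holds, R4 holds.
Only rule 2 fails.

2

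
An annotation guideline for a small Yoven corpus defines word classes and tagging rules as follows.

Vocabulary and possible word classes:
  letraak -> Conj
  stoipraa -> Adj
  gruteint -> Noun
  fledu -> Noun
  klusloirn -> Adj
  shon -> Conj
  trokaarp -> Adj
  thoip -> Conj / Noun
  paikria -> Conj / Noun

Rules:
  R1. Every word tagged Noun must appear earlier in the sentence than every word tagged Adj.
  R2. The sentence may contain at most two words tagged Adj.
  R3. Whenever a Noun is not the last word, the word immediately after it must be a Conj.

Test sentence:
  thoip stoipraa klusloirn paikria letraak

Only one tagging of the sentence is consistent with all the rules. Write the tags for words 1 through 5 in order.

Candidates per position — 1:thoip {Conj,Noun}; 2:stoipraa {Adj}; 3:klusloirn {Adj}; 4:paikria {Conj,Noun}; 5:letraak {Conj}.
At position 1, choosing Noun makes rule 3 impossible to satisfy; hence Conj.
At position 4, choosing Noun makes rule 1 impossible to satisfy; hence Conj.
So the tagging must be: Conj Adj Adj Conj Conj.
Checking: rule 1 holds; rule 2 holds; rule 3 holds.

Conj Adj Adj Conj Conj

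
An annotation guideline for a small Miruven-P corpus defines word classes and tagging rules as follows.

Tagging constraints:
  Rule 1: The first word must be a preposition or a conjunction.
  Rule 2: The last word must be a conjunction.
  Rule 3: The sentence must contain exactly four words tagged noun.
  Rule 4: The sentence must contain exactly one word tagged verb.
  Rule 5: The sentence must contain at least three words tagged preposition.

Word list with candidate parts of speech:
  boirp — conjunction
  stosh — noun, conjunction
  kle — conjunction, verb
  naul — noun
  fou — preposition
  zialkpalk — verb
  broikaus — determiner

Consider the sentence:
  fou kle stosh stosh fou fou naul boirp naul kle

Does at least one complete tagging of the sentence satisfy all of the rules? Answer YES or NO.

Candidates per position — 1:fou {preposition}; 2:kle {conjunction,verb}; 3:stosh {noun,conjunction}; 4:stosh {noun,conjunction}; 5:fou {preposition}; 6:fou {preposition}; 7:naul {noun}; 8:boirp {conjunction}; 9:naul {noun}; 10:kle {conjunction,verb}.
One satisfying assignment: preposition verb noun noun preposition preposition noun conjunction noun conjunction.
Check: rule 1 satisfied; rule 2 satisfied; rule 3 satisfied; rule 4 satisfied; rule 5 satisfied.

YES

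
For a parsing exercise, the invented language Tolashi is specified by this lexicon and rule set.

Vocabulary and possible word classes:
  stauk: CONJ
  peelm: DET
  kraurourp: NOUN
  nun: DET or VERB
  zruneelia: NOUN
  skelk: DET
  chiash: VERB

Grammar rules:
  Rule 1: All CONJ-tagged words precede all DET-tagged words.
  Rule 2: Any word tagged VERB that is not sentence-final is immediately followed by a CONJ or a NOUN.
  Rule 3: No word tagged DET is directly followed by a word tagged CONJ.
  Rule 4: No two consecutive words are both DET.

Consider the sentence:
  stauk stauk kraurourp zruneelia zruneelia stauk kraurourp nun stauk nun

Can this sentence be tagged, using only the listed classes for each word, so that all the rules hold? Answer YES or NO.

Candidates per position — 1:stauk {CONJ}; 2:stauk {CONJ}; 3:kraurourp {NOUN}; 4:zruneelia {NOUN}; 5:zruneelia {NOUN}; 6:stauk {CONJ}; 7:kraurourp {NOUN}; 8:nun {DET,VERB}; 9:stauk {CONJ}; 10:nun {DET,VERB}.
One satisfying assignment: CONJ CONJ NOUN NOUN NOUN CONJ NOUN VERB CONJ VERB.
Rule-by-rule: rule 1 holds; rule 2 holds; rule 3 holds; rule 4 holds.

YES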